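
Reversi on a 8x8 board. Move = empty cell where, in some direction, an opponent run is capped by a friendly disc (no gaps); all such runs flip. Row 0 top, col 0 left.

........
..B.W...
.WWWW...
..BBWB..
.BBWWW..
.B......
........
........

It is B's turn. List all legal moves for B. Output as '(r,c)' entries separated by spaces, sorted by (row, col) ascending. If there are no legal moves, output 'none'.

(0,3): no bracket -> illegal
(0,4): no bracket -> illegal
(0,5): flips 2 -> legal
(1,0): flips 1 -> legal
(1,1): flips 1 -> legal
(1,3): flips 2 -> legal
(1,5): flips 1 -> legal
(2,0): no bracket -> illegal
(2,5): no bracket -> illegal
(3,0): flips 1 -> legal
(3,1): no bracket -> illegal
(3,6): no bracket -> illegal
(4,6): flips 3 -> legal
(5,2): no bracket -> illegal
(5,3): flips 2 -> legal
(5,4): flips 1 -> legal
(5,5): flips 2 -> legal
(5,6): flips 3 -> legal

Answer: (0,5) (1,0) (1,1) (1,3) (1,5) (3,0) (4,6) (5,3) (5,4) (5,5) (5,6)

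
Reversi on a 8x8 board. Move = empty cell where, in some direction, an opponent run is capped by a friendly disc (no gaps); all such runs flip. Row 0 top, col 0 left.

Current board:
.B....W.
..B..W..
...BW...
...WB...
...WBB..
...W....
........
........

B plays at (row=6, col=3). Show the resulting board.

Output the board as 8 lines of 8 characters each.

Answer: .B....W.
..B..W..
...BW...
...BB...
...BBB..
...B....
...B....
........

Derivation:
Place B at (6,3); scan 8 dirs for brackets.
Dir NW: first cell '.' (not opp) -> no flip
Dir N: opp run (5,3) (4,3) (3,3) capped by B -> flip
Dir NE: first cell '.' (not opp) -> no flip
Dir W: first cell '.' (not opp) -> no flip
Dir E: first cell '.' (not opp) -> no flip
Dir SW: first cell '.' (not opp) -> no flip
Dir S: first cell '.' (not opp) -> no flip
Dir SE: first cell '.' (not opp) -> no flip
All flips: (3,3) (4,3) (5,3)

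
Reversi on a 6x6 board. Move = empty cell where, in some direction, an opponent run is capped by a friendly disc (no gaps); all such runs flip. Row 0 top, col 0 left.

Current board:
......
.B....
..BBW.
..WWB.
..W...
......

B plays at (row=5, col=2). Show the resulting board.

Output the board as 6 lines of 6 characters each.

Place B at (5,2); scan 8 dirs for brackets.
Dir NW: first cell '.' (not opp) -> no flip
Dir N: opp run (4,2) (3,2) capped by B -> flip
Dir NE: first cell '.' (not opp) -> no flip
Dir W: first cell '.' (not opp) -> no flip
Dir E: first cell '.' (not opp) -> no flip
Dir SW: edge -> no flip
Dir S: edge -> no flip
Dir SE: edge -> no flip
All flips: (3,2) (4,2)

Answer: ......
.B....
..BBW.
..BWB.
..B...
..B...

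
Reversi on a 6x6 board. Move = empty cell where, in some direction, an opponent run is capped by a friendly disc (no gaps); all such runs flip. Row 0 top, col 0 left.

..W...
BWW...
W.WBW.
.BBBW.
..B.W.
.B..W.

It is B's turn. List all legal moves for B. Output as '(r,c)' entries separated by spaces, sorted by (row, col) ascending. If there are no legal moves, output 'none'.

(0,0): flips 2 -> legal
(0,1): flips 1 -> legal
(0,3): no bracket -> illegal
(1,3): flips 3 -> legal
(1,4): no bracket -> illegal
(1,5): flips 1 -> legal
(2,1): flips 1 -> legal
(2,5): flips 1 -> legal
(3,0): flips 1 -> legal
(3,5): flips 1 -> legal
(4,3): no bracket -> illegal
(4,5): flips 1 -> legal
(5,3): no bracket -> illegal
(5,5): flips 1 -> legal

Answer: (0,0) (0,1) (1,3) (1,5) (2,1) (2,5) (3,0) (3,5) (4,5) (5,5)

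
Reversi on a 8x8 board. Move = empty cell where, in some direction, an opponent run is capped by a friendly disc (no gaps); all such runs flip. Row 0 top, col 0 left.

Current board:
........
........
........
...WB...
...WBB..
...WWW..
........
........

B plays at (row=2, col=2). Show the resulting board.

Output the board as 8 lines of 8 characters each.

Answer: ........
........
..B.....
...BB...
...WBB..
...WWW..
........
........

Derivation:
Place B at (2,2); scan 8 dirs for brackets.
Dir NW: first cell '.' (not opp) -> no flip
Dir N: first cell '.' (not opp) -> no flip
Dir NE: first cell '.' (not opp) -> no flip
Dir W: first cell '.' (not opp) -> no flip
Dir E: first cell '.' (not opp) -> no flip
Dir SW: first cell '.' (not opp) -> no flip
Dir S: first cell '.' (not opp) -> no flip
Dir SE: opp run (3,3) capped by B -> flip
All flips: (3,3)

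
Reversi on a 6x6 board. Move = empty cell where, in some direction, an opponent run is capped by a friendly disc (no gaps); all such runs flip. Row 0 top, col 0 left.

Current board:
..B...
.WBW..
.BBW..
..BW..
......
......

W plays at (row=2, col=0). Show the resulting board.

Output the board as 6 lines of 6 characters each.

Place W at (2,0); scan 8 dirs for brackets.
Dir NW: edge -> no flip
Dir N: first cell '.' (not opp) -> no flip
Dir NE: first cell 'W' (not opp) -> no flip
Dir W: edge -> no flip
Dir E: opp run (2,1) (2,2) capped by W -> flip
Dir SW: edge -> no flip
Dir S: first cell '.' (not opp) -> no flip
Dir SE: first cell '.' (not opp) -> no flip
All flips: (2,1) (2,2)

Answer: ..B...
.WBW..
WWWW..
..BW..
......
......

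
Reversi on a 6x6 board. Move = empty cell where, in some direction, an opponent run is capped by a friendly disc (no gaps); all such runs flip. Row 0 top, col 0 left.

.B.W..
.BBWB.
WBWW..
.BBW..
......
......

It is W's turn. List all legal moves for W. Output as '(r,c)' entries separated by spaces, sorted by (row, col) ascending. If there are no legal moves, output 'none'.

(0,0): flips 1 -> legal
(0,2): flips 2 -> legal
(0,4): no bracket -> illegal
(0,5): flips 1 -> legal
(1,0): flips 2 -> legal
(1,5): flips 1 -> legal
(2,4): no bracket -> illegal
(2,5): flips 1 -> legal
(3,0): flips 4 -> legal
(4,0): flips 1 -> legal
(4,1): flips 1 -> legal
(4,2): flips 2 -> legal
(4,3): no bracket -> illegal

Answer: (0,0) (0,2) (0,5) (1,0) (1,5) (2,5) (3,0) (4,0) (4,1) (4,2)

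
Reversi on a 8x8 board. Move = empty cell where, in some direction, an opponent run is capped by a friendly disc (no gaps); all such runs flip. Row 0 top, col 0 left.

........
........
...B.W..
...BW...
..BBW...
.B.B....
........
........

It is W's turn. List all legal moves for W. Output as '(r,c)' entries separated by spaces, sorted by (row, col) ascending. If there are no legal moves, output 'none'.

(1,2): flips 1 -> legal
(1,3): no bracket -> illegal
(1,4): no bracket -> illegal
(2,2): flips 1 -> legal
(2,4): no bracket -> illegal
(3,1): no bracket -> illegal
(3,2): flips 1 -> legal
(4,0): no bracket -> illegal
(4,1): flips 2 -> legal
(5,0): no bracket -> illegal
(5,2): flips 1 -> legal
(5,4): no bracket -> illegal
(6,0): no bracket -> illegal
(6,1): no bracket -> illegal
(6,2): flips 1 -> legal
(6,3): no bracket -> illegal
(6,4): no bracket -> illegal

Answer: (1,2) (2,2) (3,2) (4,1) (5,2) (6,2)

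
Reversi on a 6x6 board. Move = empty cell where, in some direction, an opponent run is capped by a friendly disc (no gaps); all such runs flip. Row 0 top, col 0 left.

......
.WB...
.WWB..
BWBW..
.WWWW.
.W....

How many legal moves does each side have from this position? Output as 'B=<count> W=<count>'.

-- B to move --
(0,0): no bracket -> illegal
(0,1): no bracket -> illegal
(0,2): no bracket -> illegal
(1,0): flips 2 -> legal
(1,3): no bracket -> illegal
(2,0): flips 2 -> legal
(2,4): no bracket -> illegal
(3,4): flips 1 -> legal
(3,5): no bracket -> illegal
(4,0): no bracket -> illegal
(4,5): no bracket -> illegal
(5,0): flips 1 -> legal
(5,2): flips 2 -> legal
(5,3): flips 2 -> legal
(5,4): flips 1 -> legal
(5,5): no bracket -> illegal
B mobility = 7
-- W to move --
(0,1): no bracket -> illegal
(0,2): flips 1 -> legal
(0,3): flips 1 -> legal
(1,3): flips 2 -> legal
(1,4): flips 2 -> legal
(2,0): no bracket -> illegal
(2,4): flips 1 -> legal
(3,4): no bracket -> illegal
(4,0): no bracket -> illegal
W mobility = 5

Answer: B=7 W=5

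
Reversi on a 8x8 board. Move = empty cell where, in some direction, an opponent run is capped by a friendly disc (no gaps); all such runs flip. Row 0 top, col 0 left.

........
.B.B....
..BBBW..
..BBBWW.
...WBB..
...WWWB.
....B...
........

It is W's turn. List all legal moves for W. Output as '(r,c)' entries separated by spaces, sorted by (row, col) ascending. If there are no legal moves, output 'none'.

Answer: (0,0) (0,2) (0,3) (1,4) (2,1) (3,1) (4,6) (5,7) (7,3) (7,4) (7,5)

Derivation:
(0,0): flips 4 -> legal
(0,1): no bracket -> illegal
(0,2): flips 2 -> legal
(0,3): flips 3 -> legal
(0,4): no bracket -> illegal
(1,0): no bracket -> illegal
(1,2): no bracket -> illegal
(1,4): flips 3 -> legal
(1,5): no bracket -> illegal
(2,0): no bracket -> illegal
(2,1): flips 4 -> legal
(3,1): flips 3 -> legal
(4,1): no bracket -> illegal
(4,2): no bracket -> illegal
(4,6): flips 2 -> legal
(4,7): no bracket -> illegal
(5,7): flips 1 -> legal
(6,3): no bracket -> illegal
(6,5): no bracket -> illegal
(6,6): no bracket -> illegal
(6,7): no bracket -> illegal
(7,3): flips 1 -> legal
(7,4): flips 1 -> legal
(7,5): flips 1 -> legal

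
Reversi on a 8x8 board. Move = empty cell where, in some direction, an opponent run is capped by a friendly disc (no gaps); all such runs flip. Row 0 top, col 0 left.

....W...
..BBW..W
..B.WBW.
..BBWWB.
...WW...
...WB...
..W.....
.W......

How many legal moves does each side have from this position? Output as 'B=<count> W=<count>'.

Answer: B=10 W=14

Derivation:
-- B to move --
(0,3): flips 1 -> legal
(0,5): no bracket -> illegal
(0,6): no bracket -> illegal
(0,7): no bracket -> illegal
(1,5): flips 2 -> legal
(1,6): flips 1 -> legal
(2,3): flips 1 -> legal
(2,7): flips 1 -> legal
(3,7): no bracket -> illegal
(4,2): no bracket -> illegal
(4,5): flips 1 -> legal
(4,6): flips 2 -> legal
(5,1): no bracket -> illegal
(5,2): flips 3 -> legal
(5,5): flips 1 -> legal
(6,0): no bracket -> illegal
(6,1): no bracket -> illegal
(6,3): flips 2 -> legal
(6,4): no bracket -> illegal
(7,0): no bracket -> illegal
(7,2): no bracket -> illegal
(7,3): no bracket -> illegal
B mobility = 10
-- W to move --
(0,1): no bracket -> illegal
(0,2): flips 1 -> legal
(0,3): no bracket -> illegal
(1,1): flips 4 -> legal
(1,5): flips 1 -> legal
(1,6): flips 1 -> legal
(2,1): flips 1 -> legal
(2,3): flips 1 -> legal
(2,7): no bracket -> illegal
(3,1): flips 4 -> legal
(3,7): flips 1 -> legal
(4,1): no bracket -> illegal
(4,2): flips 1 -> legal
(4,5): no bracket -> illegal
(4,6): flips 1 -> legal
(4,7): flips 2 -> legal
(5,5): flips 1 -> legal
(6,3): no bracket -> illegal
(6,4): flips 1 -> legal
(6,5): flips 1 -> legal
W mobility = 14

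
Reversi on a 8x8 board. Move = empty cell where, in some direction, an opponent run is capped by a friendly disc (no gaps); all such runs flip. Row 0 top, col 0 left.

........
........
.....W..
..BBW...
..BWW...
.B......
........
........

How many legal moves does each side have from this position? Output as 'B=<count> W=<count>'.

-- B to move --
(1,4): no bracket -> illegal
(1,5): no bracket -> illegal
(1,6): no bracket -> illegal
(2,3): no bracket -> illegal
(2,4): no bracket -> illegal
(2,6): no bracket -> illegal
(3,5): flips 1 -> legal
(3,6): no bracket -> illegal
(4,5): flips 2 -> legal
(5,2): no bracket -> illegal
(5,3): flips 1 -> legal
(5,4): flips 1 -> legal
(5,5): flips 1 -> legal
B mobility = 5
-- W to move --
(2,1): flips 1 -> legal
(2,2): flips 1 -> legal
(2,3): flips 1 -> legal
(2,4): no bracket -> illegal
(3,1): flips 2 -> legal
(4,0): no bracket -> illegal
(4,1): flips 1 -> legal
(5,0): no bracket -> illegal
(5,2): no bracket -> illegal
(5,3): no bracket -> illegal
(6,0): no bracket -> illegal
(6,1): no bracket -> illegal
(6,2): no bracket -> illegal
W mobility = 5

Answer: B=5 W=5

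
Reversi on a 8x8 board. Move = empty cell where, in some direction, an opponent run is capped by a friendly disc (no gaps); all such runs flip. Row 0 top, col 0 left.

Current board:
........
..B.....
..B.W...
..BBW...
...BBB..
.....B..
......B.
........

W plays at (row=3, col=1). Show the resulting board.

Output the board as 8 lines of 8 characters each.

Answer: ........
..B.....
..B.W...
.WWWW...
...BBB..
.....B..
......B.
........

Derivation:
Place W at (3,1); scan 8 dirs for brackets.
Dir NW: first cell '.' (not opp) -> no flip
Dir N: first cell '.' (not opp) -> no flip
Dir NE: opp run (2,2), next='.' -> no flip
Dir W: first cell '.' (not opp) -> no flip
Dir E: opp run (3,2) (3,3) capped by W -> flip
Dir SW: first cell '.' (not opp) -> no flip
Dir S: first cell '.' (not opp) -> no flip
Dir SE: first cell '.' (not opp) -> no flip
All flips: (3,2) (3,3)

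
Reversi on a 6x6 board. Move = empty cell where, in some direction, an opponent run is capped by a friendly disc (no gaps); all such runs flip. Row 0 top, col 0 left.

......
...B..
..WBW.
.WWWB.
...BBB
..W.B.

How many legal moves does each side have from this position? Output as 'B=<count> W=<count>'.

Answer: B=8 W=8

Derivation:
-- B to move --
(1,1): flips 2 -> legal
(1,2): no bracket -> illegal
(1,4): flips 1 -> legal
(1,5): no bracket -> illegal
(2,0): no bracket -> illegal
(2,1): flips 2 -> legal
(2,5): flips 1 -> legal
(3,0): flips 3 -> legal
(3,5): flips 1 -> legal
(4,0): flips 2 -> legal
(4,1): flips 1 -> legal
(4,2): no bracket -> illegal
(5,1): no bracket -> illegal
(5,3): no bracket -> illegal
B mobility = 8
-- W to move --
(0,2): flips 1 -> legal
(0,3): flips 2 -> legal
(0,4): flips 1 -> legal
(1,2): no bracket -> illegal
(1,4): flips 1 -> legal
(2,5): flips 2 -> legal
(3,5): flips 1 -> legal
(4,2): no bracket -> illegal
(5,3): flips 1 -> legal
(5,5): flips 1 -> legal
W mobility = 8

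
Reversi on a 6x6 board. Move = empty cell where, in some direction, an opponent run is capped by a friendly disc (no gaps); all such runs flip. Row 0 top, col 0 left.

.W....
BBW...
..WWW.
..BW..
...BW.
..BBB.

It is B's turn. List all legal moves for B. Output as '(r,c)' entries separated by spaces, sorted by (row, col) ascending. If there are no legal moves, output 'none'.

Answer: (0,2) (1,3) (1,4) (3,4) (3,5) (4,5) (5,5)

Derivation:
(0,0): no bracket -> illegal
(0,2): flips 2 -> legal
(0,3): no bracket -> illegal
(1,3): flips 3 -> legal
(1,4): flips 1 -> legal
(1,5): no bracket -> illegal
(2,1): no bracket -> illegal
(2,5): no bracket -> illegal
(3,1): no bracket -> illegal
(3,4): flips 2 -> legal
(3,5): flips 1 -> legal
(4,2): no bracket -> illegal
(4,5): flips 1 -> legal
(5,5): flips 3 -> legal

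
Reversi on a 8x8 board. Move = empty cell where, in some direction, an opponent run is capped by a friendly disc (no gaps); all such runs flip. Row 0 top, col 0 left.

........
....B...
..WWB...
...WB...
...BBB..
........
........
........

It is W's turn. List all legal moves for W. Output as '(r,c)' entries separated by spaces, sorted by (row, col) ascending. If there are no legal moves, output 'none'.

(0,3): no bracket -> illegal
(0,4): no bracket -> illegal
(0,5): flips 1 -> legal
(1,3): no bracket -> illegal
(1,5): flips 1 -> legal
(2,5): flips 1 -> legal
(3,2): no bracket -> illegal
(3,5): flips 1 -> legal
(3,6): no bracket -> illegal
(4,2): no bracket -> illegal
(4,6): no bracket -> illegal
(5,2): no bracket -> illegal
(5,3): flips 1 -> legal
(5,4): no bracket -> illegal
(5,5): flips 1 -> legal
(5,6): flips 2 -> legal

Answer: (0,5) (1,5) (2,5) (3,5) (5,3) (5,5) (5,6)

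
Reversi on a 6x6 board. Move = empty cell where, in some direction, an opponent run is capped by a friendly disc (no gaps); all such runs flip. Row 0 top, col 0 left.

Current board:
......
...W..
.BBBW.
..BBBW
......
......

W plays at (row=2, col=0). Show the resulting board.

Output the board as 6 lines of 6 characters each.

Place W at (2,0); scan 8 dirs for brackets.
Dir NW: edge -> no flip
Dir N: first cell '.' (not opp) -> no flip
Dir NE: first cell '.' (not opp) -> no flip
Dir W: edge -> no flip
Dir E: opp run (2,1) (2,2) (2,3) capped by W -> flip
Dir SW: edge -> no flip
Dir S: first cell '.' (not opp) -> no flip
Dir SE: first cell '.' (not opp) -> no flip
All flips: (2,1) (2,2) (2,3)

Answer: ......
...W..
WWWWW.
..BBBW
......
......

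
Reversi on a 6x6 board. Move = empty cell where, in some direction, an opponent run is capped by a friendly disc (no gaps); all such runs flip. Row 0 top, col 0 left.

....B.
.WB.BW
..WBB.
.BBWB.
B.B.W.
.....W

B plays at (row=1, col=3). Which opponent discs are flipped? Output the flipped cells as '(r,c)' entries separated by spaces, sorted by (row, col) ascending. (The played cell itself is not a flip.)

Dir NW: first cell '.' (not opp) -> no flip
Dir N: first cell '.' (not opp) -> no flip
Dir NE: first cell 'B' (not opp) -> no flip
Dir W: first cell 'B' (not opp) -> no flip
Dir E: first cell 'B' (not opp) -> no flip
Dir SW: opp run (2,2) capped by B -> flip
Dir S: first cell 'B' (not opp) -> no flip
Dir SE: first cell 'B' (not opp) -> no flip

Answer: (2,2)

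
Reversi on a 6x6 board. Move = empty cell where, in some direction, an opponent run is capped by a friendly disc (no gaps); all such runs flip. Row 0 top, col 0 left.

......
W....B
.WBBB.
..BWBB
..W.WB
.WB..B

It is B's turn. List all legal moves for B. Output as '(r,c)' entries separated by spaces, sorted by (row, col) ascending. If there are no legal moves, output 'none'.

(0,0): no bracket -> illegal
(0,1): no bracket -> illegal
(1,1): no bracket -> illegal
(1,2): no bracket -> illegal
(2,0): flips 1 -> legal
(3,0): no bracket -> illegal
(3,1): no bracket -> illegal
(4,0): no bracket -> illegal
(4,1): no bracket -> illegal
(4,3): flips 2 -> legal
(5,0): flips 1 -> legal
(5,3): flips 1 -> legal
(5,4): flips 1 -> legal

Answer: (2,0) (4,3) (5,0) (5,3) (5,4)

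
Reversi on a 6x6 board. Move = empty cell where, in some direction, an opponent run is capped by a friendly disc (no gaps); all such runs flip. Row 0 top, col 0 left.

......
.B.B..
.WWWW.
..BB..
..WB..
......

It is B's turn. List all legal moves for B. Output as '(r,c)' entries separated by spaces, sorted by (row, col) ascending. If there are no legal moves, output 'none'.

Answer: (1,0) (1,2) (1,4) (1,5) (3,1) (3,5) (4,1) (5,1) (5,2)

Derivation:
(1,0): flips 1 -> legal
(1,2): flips 1 -> legal
(1,4): flips 1 -> legal
(1,5): flips 1 -> legal
(2,0): no bracket -> illegal
(2,5): no bracket -> illegal
(3,0): no bracket -> illegal
(3,1): flips 2 -> legal
(3,4): no bracket -> illegal
(3,5): flips 1 -> legal
(4,1): flips 1 -> legal
(5,1): flips 1 -> legal
(5,2): flips 1 -> legal
(5,3): no bracket -> illegal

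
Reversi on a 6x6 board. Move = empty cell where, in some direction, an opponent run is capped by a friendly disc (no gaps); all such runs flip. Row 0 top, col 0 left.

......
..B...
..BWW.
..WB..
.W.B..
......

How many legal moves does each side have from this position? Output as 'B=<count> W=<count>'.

Answer: B=7 W=7

Derivation:
-- B to move --
(1,3): flips 1 -> legal
(1,4): no bracket -> illegal
(1,5): flips 1 -> legal
(2,1): flips 1 -> legal
(2,5): flips 2 -> legal
(3,0): no bracket -> illegal
(3,1): flips 1 -> legal
(3,4): flips 1 -> legal
(3,5): no bracket -> illegal
(4,0): no bracket -> illegal
(4,2): flips 1 -> legal
(5,0): no bracket -> illegal
(5,1): no bracket -> illegal
(5,2): no bracket -> illegal
B mobility = 7
-- W to move --
(0,1): flips 1 -> legal
(0,2): flips 2 -> legal
(0,3): no bracket -> illegal
(1,1): no bracket -> illegal
(1,3): no bracket -> illegal
(2,1): flips 1 -> legal
(3,1): no bracket -> illegal
(3,4): flips 1 -> legal
(4,2): flips 1 -> legal
(4,4): no bracket -> illegal
(5,2): no bracket -> illegal
(5,3): flips 2 -> legal
(5,4): flips 1 -> legal
W mobility = 7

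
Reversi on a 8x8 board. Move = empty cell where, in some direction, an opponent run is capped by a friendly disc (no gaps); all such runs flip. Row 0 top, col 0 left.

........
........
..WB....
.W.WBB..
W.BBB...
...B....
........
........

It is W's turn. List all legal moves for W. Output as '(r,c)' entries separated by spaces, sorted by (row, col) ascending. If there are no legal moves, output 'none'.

Answer: (1,3) (2,4) (3,6) (5,1) (5,5) (6,3) (6,4)

Derivation:
(1,2): no bracket -> illegal
(1,3): flips 1 -> legal
(1,4): no bracket -> illegal
(2,4): flips 1 -> legal
(2,5): no bracket -> illegal
(2,6): no bracket -> illegal
(3,2): no bracket -> illegal
(3,6): flips 2 -> legal
(4,1): no bracket -> illegal
(4,5): no bracket -> illegal
(4,6): no bracket -> illegal
(5,1): flips 1 -> legal
(5,2): no bracket -> illegal
(5,4): no bracket -> illegal
(5,5): flips 1 -> legal
(6,2): no bracket -> illegal
(6,3): flips 2 -> legal
(6,4): flips 2 -> legal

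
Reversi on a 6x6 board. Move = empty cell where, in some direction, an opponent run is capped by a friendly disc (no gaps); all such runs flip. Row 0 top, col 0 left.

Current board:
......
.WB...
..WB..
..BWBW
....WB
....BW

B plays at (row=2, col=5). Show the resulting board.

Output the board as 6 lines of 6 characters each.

Place B at (2,5); scan 8 dirs for brackets.
Dir NW: first cell '.' (not opp) -> no flip
Dir N: first cell '.' (not opp) -> no flip
Dir NE: edge -> no flip
Dir W: first cell '.' (not opp) -> no flip
Dir E: edge -> no flip
Dir SW: first cell 'B' (not opp) -> no flip
Dir S: opp run (3,5) capped by B -> flip
Dir SE: edge -> no flip
All flips: (3,5)

Answer: ......
.WB...
..WB.B
..BWBB
....WB
....BW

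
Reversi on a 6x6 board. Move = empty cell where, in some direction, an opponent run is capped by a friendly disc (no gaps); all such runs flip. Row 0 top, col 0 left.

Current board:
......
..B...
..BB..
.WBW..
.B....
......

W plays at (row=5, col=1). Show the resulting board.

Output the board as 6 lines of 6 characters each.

Answer: ......
..B...
..BB..
.WBW..
.W....
.W....

Derivation:
Place W at (5,1); scan 8 dirs for brackets.
Dir NW: first cell '.' (not opp) -> no flip
Dir N: opp run (4,1) capped by W -> flip
Dir NE: first cell '.' (not opp) -> no flip
Dir W: first cell '.' (not opp) -> no flip
Dir E: first cell '.' (not opp) -> no flip
Dir SW: edge -> no flip
Dir S: edge -> no flip
Dir SE: edge -> no flip
All flips: (4,1)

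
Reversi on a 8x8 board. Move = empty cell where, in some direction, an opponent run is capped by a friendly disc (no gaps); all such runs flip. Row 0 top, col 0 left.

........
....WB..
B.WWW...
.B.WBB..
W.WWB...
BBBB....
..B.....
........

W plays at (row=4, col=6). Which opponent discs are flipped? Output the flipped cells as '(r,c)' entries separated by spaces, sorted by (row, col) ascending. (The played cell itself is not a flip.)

Dir NW: opp run (3,5) capped by W -> flip
Dir N: first cell '.' (not opp) -> no flip
Dir NE: first cell '.' (not opp) -> no flip
Dir W: first cell '.' (not opp) -> no flip
Dir E: first cell '.' (not opp) -> no flip
Dir SW: first cell '.' (not opp) -> no flip
Dir S: first cell '.' (not opp) -> no flip
Dir SE: first cell '.' (not opp) -> no flip

Answer: (3,5)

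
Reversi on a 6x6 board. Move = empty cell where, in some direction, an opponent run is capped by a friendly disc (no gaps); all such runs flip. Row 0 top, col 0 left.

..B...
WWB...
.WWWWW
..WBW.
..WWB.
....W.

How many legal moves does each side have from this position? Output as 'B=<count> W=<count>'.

-- B to move --
(0,0): flips 2 -> legal
(0,1): no bracket -> illegal
(1,3): flips 1 -> legal
(1,4): flips 2 -> legal
(1,5): flips 1 -> legal
(2,0): flips 1 -> legal
(3,0): flips 1 -> legal
(3,1): flips 1 -> legal
(3,5): flips 1 -> legal
(4,1): flips 2 -> legal
(4,5): flips 2 -> legal
(5,1): flips 1 -> legal
(5,2): flips 3 -> legal
(5,3): flips 1 -> legal
(5,5): no bracket -> illegal
B mobility = 13
-- W to move --
(0,1): flips 1 -> legal
(0,3): flips 1 -> legal
(1,3): flips 1 -> legal
(3,5): no bracket -> illegal
(4,5): flips 1 -> legal
(5,3): no bracket -> illegal
(5,5): flips 2 -> legal
W mobility = 5

Answer: B=13 W=5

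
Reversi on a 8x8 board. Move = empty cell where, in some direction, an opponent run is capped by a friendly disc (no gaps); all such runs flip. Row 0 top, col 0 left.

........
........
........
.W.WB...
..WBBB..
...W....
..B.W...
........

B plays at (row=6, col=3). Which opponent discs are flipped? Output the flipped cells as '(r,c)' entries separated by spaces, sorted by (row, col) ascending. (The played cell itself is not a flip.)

Dir NW: first cell '.' (not opp) -> no flip
Dir N: opp run (5,3) capped by B -> flip
Dir NE: first cell '.' (not opp) -> no flip
Dir W: first cell 'B' (not opp) -> no flip
Dir E: opp run (6,4), next='.' -> no flip
Dir SW: first cell '.' (not opp) -> no flip
Dir S: first cell '.' (not opp) -> no flip
Dir SE: first cell '.' (not opp) -> no flip

Answer: (5,3)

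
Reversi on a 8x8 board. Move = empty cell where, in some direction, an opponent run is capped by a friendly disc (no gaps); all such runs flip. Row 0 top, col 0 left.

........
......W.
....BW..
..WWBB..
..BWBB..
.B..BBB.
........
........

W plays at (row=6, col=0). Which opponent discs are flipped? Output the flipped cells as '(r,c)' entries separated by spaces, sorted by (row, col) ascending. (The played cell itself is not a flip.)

Dir NW: edge -> no flip
Dir N: first cell '.' (not opp) -> no flip
Dir NE: opp run (5,1) (4,2) capped by W -> flip
Dir W: edge -> no flip
Dir E: first cell '.' (not opp) -> no flip
Dir SW: edge -> no flip
Dir S: first cell '.' (not opp) -> no flip
Dir SE: first cell '.' (not opp) -> no flip

Answer: (4,2) (5,1)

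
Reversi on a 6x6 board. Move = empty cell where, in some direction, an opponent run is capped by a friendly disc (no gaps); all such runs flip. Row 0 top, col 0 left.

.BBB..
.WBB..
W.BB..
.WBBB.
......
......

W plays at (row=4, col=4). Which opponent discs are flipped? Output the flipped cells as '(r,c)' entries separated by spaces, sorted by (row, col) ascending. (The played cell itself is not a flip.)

Dir NW: opp run (3,3) (2,2) capped by W -> flip
Dir N: opp run (3,4), next='.' -> no flip
Dir NE: first cell '.' (not opp) -> no flip
Dir W: first cell '.' (not opp) -> no flip
Dir E: first cell '.' (not opp) -> no flip
Dir SW: first cell '.' (not opp) -> no flip
Dir S: first cell '.' (not opp) -> no flip
Dir SE: first cell '.' (not opp) -> no flip

Answer: (2,2) (3,3)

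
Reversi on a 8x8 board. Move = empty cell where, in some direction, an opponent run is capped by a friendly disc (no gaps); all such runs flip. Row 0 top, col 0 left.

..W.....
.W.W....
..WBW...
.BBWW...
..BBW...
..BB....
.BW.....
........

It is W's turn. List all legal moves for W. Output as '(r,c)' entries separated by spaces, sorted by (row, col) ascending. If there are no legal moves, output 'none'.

Answer: (1,2) (3,0) (4,0) (4,1) (5,1) (6,0) (6,3) (7,0)

Derivation:
(1,2): flips 1 -> legal
(1,4): no bracket -> illegal
(2,0): no bracket -> illegal
(2,1): no bracket -> illegal
(3,0): flips 2 -> legal
(4,0): flips 1 -> legal
(4,1): flips 2 -> legal
(5,0): no bracket -> illegal
(5,1): flips 1 -> legal
(5,4): no bracket -> illegal
(6,0): flips 1 -> legal
(6,3): flips 2 -> legal
(6,4): no bracket -> illegal
(7,0): flips 3 -> legal
(7,1): no bracket -> illegal
(7,2): no bracket -> illegal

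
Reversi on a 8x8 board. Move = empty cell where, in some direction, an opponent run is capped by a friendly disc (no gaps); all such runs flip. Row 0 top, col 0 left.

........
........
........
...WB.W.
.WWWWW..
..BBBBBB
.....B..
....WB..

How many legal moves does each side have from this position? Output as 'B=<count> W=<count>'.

Answer: B=8 W=12

Derivation:
-- B to move --
(2,2): flips 2 -> legal
(2,3): flips 2 -> legal
(2,4): no bracket -> illegal
(2,5): no bracket -> illegal
(2,6): no bracket -> illegal
(2,7): flips 2 -> legal
(3,0): flips 1 -> legal
(3,1): flips 1 -> legal
(3,2): flips 3 -> legal
(3,5): flips 2 -> legal
(3,7): no bracket -> illegal
(4,0): no bracket -> illegal
(4,6): no bracket -> illegal
(4,7): no bracket -> illegal
(5,0): no bracket -> illegal
(5,1): no bracket -> illegal
(6,3): no bracket -> illegal
(6,4): no bracket -> illegal
(7,3): flips 1 -> legal
B mobility = 8
-- W to move --
(2,3): flips 1 -> legal
(2,4): flips 1 -> legal
(2,5): flips 1 -> legal
(3,5): flips 1 -> legal
(4,6): no bracket -> illegal
(4,7): flips 2 -> legal
(5,1): no bracket -> illegal
(6,1): flips 1 -> legal
(6,2): flips 2 -> legal
(6,3): flips 3 -> legal
(6,4): flips 2 -> legal
(6,6): flips 1 -> legal
(6,7): flips 1 -> legal
(7,6): flips 3 -> legal
W mobility = 12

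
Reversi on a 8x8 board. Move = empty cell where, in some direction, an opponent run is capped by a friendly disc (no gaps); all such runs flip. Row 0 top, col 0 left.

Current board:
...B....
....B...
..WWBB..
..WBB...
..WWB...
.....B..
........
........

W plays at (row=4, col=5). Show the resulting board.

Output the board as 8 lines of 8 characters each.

Place W at (4,5); scan 8 dirs for brackets.
Dir NW: opp run (3,4) capped by W -> flip
Dir N: first cell '.' (not opp) -> no flip
Dir NE: first cell '.' (not opp) -> no flip
Dir W: opp run (4,4) capped by W -> flip
Dir E: first cell '.' (not opp) -> no flip
Dir SW: first cell '.' (not opp) -> no flip
Dir S: opp run (5,5), next='.' -> no flip
Dir SE: first cell '.' (not opp) -> no flip
All flips: (3,4) (4,4)

Answer: ...B....
....B...
..WWBB..
..WBW...
..WWWW..
.....B..
........
........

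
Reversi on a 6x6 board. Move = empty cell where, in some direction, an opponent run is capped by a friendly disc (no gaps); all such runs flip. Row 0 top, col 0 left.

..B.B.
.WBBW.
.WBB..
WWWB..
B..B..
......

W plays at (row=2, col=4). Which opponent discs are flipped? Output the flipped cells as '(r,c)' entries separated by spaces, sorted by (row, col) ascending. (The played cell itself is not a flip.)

Answer: (2,2) (2,3)

Derivation:
Dir NW: opp run (1,3) (0,2), next=edge -> no flip
Dir N: first cell 'W' (not opp) -> no flip
Dir NE: first cell '.' (not opp) -> no flip
Dir W: opp run (2,3) (2,2) capped by W -> flip
Dir E: first cell '.' (not opp) -> no flip
Dir SW: opp run (3,3), next='.' -> no flip
Dir S: first cell '.' (not opp) -> no flip
Dir SE: first cell '.' (not opp) -> no flip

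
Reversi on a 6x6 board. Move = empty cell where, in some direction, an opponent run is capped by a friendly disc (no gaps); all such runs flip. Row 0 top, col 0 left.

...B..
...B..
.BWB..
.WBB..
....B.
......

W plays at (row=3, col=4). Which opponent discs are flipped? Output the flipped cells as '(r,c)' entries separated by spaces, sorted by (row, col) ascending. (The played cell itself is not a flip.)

Dir NW: opp run (2,3), next='.' -> no flip
Dir N: first cell '.' (not opp) -> no flip
Dir NE: first cell '.' (not opp) -> no flip
Dir W: opp run (3,3) (3,2) capped by W -> flip
Dir E: first cell '.' (not opp) -> no flip
Dir SW: first cell '.' (not opp) -> no flip
Dir S: opp run (4,4), next='.' -> no flip
Dir SE: first cell '.' (not opp) -> no flip

Answer: (3,2) (3,3)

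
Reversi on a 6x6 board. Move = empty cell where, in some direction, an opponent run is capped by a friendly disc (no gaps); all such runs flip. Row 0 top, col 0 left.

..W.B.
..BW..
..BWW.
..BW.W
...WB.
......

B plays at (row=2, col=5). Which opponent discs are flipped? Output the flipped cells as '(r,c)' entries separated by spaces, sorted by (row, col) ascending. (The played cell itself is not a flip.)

Answer: (2,3) (2,4)

Derivation:
Dir NW: first cell '.' (not opp) -> no flip
Dir N: first cell '.' (not opp) -> no flip
Dir NE: edge -> no flip
Dir W: opp run (2,4) (2,3) capped by B -> flip
Dir E: edge -> no flip
Dir SW: first cell '.' (not opp) -> no flip
Dir S: opp run (3,5), next='.' -> no flip
Dir SE: edge -> no flip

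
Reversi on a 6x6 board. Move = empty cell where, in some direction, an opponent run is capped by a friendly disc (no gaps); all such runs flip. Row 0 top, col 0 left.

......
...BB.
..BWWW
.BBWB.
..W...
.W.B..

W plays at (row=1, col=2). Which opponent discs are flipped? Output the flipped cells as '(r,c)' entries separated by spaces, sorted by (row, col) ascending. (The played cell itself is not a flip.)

Answer: (2,2) (3,2)

Derivation:
Dir NW: first cell '.' (not opp) -> no flip
Dir N: first cell '.' (not opp) -> no flip
Dir NE: first cell '.' (not opp) -> no flip
Dir W: first cell '.' (not opp) -> no flip
Dir E: opp run (1,3) (1,4), next='.' -> no flip
Dir SW: first cell '.' (not opp) -> no flip
Dir S: opp run (2,2) (3,2) capped by W -> flip
Dir SE: first cell 'W' (not opp) -> no flip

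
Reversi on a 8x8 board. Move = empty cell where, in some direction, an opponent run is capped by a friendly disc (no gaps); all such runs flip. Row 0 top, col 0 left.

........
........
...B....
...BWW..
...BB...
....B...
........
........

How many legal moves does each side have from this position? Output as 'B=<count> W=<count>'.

-- B to move --
(2,4): flips 1 -> legal
(2,5): flips 1 -> legal
(2,6): flips 1 -> legal
(3,6): flips 2 -> legal
(4,5): flips 1 -> legal
(4,6): no bracket -> illegal
B mobility = 5
-- W to move --
(1,2): flips 1 -> legal
(1,3): no bracket -> illegal
(1,4): no bracket -> illegal
(2,2): no bracket -> illegal
(2,4): no bracket -> illegal
(3,2): flips 1 -> legal
(4,2): no bracket -> illegal
(4,5): no bracket -> illegal
(5,2): flips 1 -> legal
(5,3): flips 1 -> legal
(5,5): no bracket -> illegal
(6,3): no bracket -> illegal
(6,4): flips 2 -> legal
(6,5): no bracket -> illegal
W mobility = 5

Answer: B=5 W=5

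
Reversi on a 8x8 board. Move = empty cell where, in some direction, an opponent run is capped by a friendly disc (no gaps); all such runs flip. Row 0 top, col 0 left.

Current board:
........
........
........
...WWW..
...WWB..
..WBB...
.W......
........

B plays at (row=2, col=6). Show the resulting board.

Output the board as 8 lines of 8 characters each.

Place B at (2,6); scan 8 dirs for brackets.
Dir NW: first cell '.' (not opp) -> no flip
Dir N: first cell '.' (not opp) -> no flip
Dir NE: first cell '.' (not opp) -> no flip
Dir W: first cell '.' (not opp) -> no flip
Dir E: first cell '.' (not opp) -> no flip
Dir SW: opp run (3,5) (4,4) capped by B -> flip
Dir S: first cell '.' (not opp) -> no flip
Dir SE: first cell '.' (not opp) -> no flip
All flips: (3,5) (4,4)

Answer: ........
........
......B.
...WWB..
...WBB..
..WBB...
.W......
........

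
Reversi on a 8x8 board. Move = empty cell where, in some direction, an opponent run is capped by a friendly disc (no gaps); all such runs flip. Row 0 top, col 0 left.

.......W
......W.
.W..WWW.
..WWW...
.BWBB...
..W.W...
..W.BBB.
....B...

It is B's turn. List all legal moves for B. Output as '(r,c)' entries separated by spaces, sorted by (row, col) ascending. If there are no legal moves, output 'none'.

(0,5): no bracket -> illegal
(0,6): no bracket -> illegal
(1,0): flips 2 -> legal
(1,1): no bracket -> illegal
(1,2): no bracket -> illegal
(1,3): no bracket -> illegal
(1,4): flips 2 -> legal
(1,5): no bracket -> illegal
(1,7): no bracket -> illegal
(2,0): no bracket -> illegal
(2,2): flips 1 -> legal
(2,3): flips 2 -> legal
(2,7): no bracket -> illegal
(3,0): no bracket -> illegal
(3,1): no bracket -> illegal
(3,5): no bracket -> illegal
(3,6): no bracket -> illegal
(3,7): no bracket -> illegal
(4,5): no bracket -> illegal
(5,1): no bracket -> illegal
(5,3): no bracket -> illegal
(5,5): no bracket -> illegal
(6,1): flips 1 -> legal
(6,3): flips 1 -> legal
(7,1): no bracket -> illegal
(7,2): no bracket -> illegal
(7,3): no bracket -> illegal

Answer: (1,0) (1,4) (2,2) (2,3) (6,1) (6,3)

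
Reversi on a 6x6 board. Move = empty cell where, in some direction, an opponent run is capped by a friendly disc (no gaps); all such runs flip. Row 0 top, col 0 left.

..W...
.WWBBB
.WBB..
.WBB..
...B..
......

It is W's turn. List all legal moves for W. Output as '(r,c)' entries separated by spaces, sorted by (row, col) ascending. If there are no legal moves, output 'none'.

(0,3): no bracket -> illegal
(0,4): flips 2 -> legal
(0,5): no bracket -> illegal
(2,4): flips 3 -> legal
(2,5): no bracket -> illegal
(3,4): flips 3 -> legal
(4,1): no bracket -> illegal
(4,2): flips 2 -> legal
(4,4): flips 2 -> legal
(5,2): no bracket -> illegal
(5,3): no bracket -> illegal
(5,4): flips 2 -> legal

Answer: (0,4) (2,4) (3,4) (4,2) (4,4) (5,4)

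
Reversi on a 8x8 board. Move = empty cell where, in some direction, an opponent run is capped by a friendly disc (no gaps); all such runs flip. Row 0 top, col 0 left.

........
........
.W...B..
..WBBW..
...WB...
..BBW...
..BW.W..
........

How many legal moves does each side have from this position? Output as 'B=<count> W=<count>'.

Answer: B=9 W=9

Derivation:
-- B to move --
(1,0): no bracket -> illegal
(1,1): no bracket -> illegal
(1,2): no bracket -> illegal
(2,0): no bracket -> illegal
(2,2): no bracket -> illegal
(2,3): no bracket -> illegal
(2,4): no bracket -> illegal
(2,6): flips 1 -> legal
(3,0): no bracket -> illegal
(3,1): flips 1 -> legal
(3,6): flips 1 -> legal
(4,1): no bracket -> illegal
(4,2): flips 1 -> legal
(4,5): flips 1 -> legal
(4,6): no bracket -> illegal
(5,5): flips 1 -> legal
(5,6): no bracket -> illegal
(6,4): flips 2 -> legal
(6,6): no bracket -> illegal
(7,2): no bracket -> illegal
(7,3): flips 1 -> legal
(7,4): flips 1 -> legal
(7,5): no bracket -> illegal
(7,6): no bracket -> illegal
B mobility = 9
-- W to move --
(1,4): no bracket -> illegal
(1,5): flips 1 -> legal
(1,6): flips 2 -> legal
(2,2): no bracket -> illegal
(2,3): flips 1 -> legal
(2,4): flips 2 -> legal
(2,6): no bracket -> illegal
(3,6): no bracket -> illegal
(4,1): flips 1 -> legal
(4,2): no bracket -> illegal
(4,5): flips 1 -> legal
(5,1): flips 2 -> legal
(5,5): no bracket -> illegal
(6,1): flips 2 -> legal
(6,4): no bracket -> illegal
(7,1): flips 3 -> legal
(7,2): no bracket -> illegal
(7,3): no bracket -> illegal
W mobility = 9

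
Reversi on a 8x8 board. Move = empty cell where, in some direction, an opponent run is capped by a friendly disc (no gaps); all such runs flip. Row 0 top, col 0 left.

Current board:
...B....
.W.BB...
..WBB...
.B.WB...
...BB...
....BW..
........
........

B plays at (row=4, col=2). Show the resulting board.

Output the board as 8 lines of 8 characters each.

Answer: ...B....
.W.BB...
..WBB...
.B.BB...
..BBB...
....BW..
........
........

Derivation:
Place B at (4,2); scan 8 dirs for brackets.
Dir NW: first cell 'B' (not opp) -> no flip
Dir N: first cell '.' (not opp) -> no flip
Dir NE: opp run (3,3) capped by B -> flip
Dir W: first cell '.' (not opp) -> no flip
Dir E: first cell 'B' (not opp) -> no flip
Dir SW: first cell '.' (not opp) -> no flip
Dir S: first cell '.' (not opp) -> no flip
Dir SE: first cell '.' (not opp) -> no flip
All flips: (3,3)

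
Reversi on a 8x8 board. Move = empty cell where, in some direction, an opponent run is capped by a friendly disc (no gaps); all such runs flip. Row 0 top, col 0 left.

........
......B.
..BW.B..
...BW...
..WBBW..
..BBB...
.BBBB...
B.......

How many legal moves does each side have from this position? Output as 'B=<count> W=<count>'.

-- B to move --
(1,2): no bracket -> illegal
(1,3): flips 1 -> legal
(1,4): no bracket -> illegal
(2,4): flips 2 -> legal
(3,1): flips 1 -> legal
(3,2): flips 1 -> legal
(3,5): flips 1 -> legal
(3,6): flips 1 -> legal
(4,1): flips 1 -> legal
(4,6): flips 1 -> legal
(5,1): flips 1 -> legal
(5,5): no bracket -> illegal
(5,6): no bracket -> illegal
B mobility = 9
-- W to move --
(0,5): no bracket -> illegal
(0,6): no bracket -> illegal
(0,7): flips 2 -> legal
(1,1): no bracket -> illegal
(1,2): no bracket -> illegal
(1,3): no bracket -> illegal
(1,4): no bracket -> illegal
(1,5): no bracket -> illegal
(1,7): no bracket -> illegal
(2,1): flips 1 -> legal
(2,4): flips 1 -> legal
(2,6): no bracket -> illegal
(2,7): no bracket -> illegal
(3,1): no bracket -> illegal
(3,2): flips 1 -> legal
(3,5): no bracket -> illegal
(3,6): no bracket -> illegal
(4,1): no bracket -> illegal
(5,0): no bracket -> illegal
(5,1): no bracket -> illegal
(5,5): no bracket -> illegal
(6,0): no bracket -> illegal
(6,5): no bracket -> illegal
(7,1): no bracket -> illegal
(7,2): flips 4 -> legal
(7,3): flips 4 -> legal
(7,4): flips 3 -> legal
(7,5): flips 2 -> legal
W mobility = 8

Answer: B=9 W=8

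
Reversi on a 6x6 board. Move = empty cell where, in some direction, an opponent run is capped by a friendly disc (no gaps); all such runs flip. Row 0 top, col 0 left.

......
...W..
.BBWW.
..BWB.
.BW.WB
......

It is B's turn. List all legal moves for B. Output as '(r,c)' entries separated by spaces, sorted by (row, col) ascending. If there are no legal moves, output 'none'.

(0,2): no bracket -> illegal
(0,3): no bracket -> illegal
(0,4): flips 1 -> legal
(1,2): flips 1 -> legal
(1,4): flips 2 -> legal
(1,5): no bracket -> illegal
(2,5): flips 2 -> legal
(3,1): no bracket -> illegal
(3,5): no bracket -> illegal
(4,3): flips 2 -> legal
(5,1): no bracket -> illegal
(5,2): flips 1 -> legal
(5,3): no bracket -> illegal
(5,4): flips 1 -> legal
(5,5): flips 2 -> legal

Answer: (0,4) (1,2) (1,4) (2,5) (4,3) (5,2) (5,4) (5,5)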